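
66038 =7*9434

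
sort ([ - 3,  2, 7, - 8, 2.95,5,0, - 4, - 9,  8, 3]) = [ - 9, - 8, - 4, - 3,0,2,2.95,  3, 5,7,8]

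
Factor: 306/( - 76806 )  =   - 251^( - 1 ) = - 1/251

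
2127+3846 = 5973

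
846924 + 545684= 1392608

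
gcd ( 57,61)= 1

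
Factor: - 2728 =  - 2^3*  11^1*31^1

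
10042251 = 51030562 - 40988311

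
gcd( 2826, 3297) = 471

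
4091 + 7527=11618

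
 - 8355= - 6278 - 2077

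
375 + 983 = 1358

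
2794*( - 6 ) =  - 16764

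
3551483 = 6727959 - 3176476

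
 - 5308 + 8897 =3589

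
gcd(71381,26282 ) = 1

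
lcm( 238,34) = 238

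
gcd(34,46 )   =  2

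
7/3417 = 7/3417 = 0.00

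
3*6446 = 19338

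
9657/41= 9657/41 = 235.54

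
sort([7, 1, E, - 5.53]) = [-5.53, 1 , E, 7 ]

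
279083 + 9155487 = 9434570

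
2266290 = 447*5070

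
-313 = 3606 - 3919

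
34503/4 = 34503/4   =  8625.75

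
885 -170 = 715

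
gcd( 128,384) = 128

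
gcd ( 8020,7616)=4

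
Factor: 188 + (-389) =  - 201 = - 3^1*67^1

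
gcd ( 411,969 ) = 3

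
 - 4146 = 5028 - 9174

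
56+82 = 138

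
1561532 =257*6076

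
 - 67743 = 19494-87237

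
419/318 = 419/318 = 1.32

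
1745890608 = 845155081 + 900735527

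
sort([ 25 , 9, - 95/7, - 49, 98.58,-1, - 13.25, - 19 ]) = [ - 49,  -  19, - 95/7, - 13.25, - 1, 9,25, 98.58 ]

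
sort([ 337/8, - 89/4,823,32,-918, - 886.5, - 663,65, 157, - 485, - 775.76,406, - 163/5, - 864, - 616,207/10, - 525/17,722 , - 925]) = [ - 925, - 918, - 886.5, - 864, - 775.76, - 663, - 616, - 485,  -  163/5,-525/17,  -  89/4,207/10,32 , 337/8,65, 157,406,722, 823] 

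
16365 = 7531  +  8834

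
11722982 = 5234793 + 6488189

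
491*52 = 25532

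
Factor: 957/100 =2^( - 2)* 3^1*5^( - 2)* 11^1*29^1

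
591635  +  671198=1262833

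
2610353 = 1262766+1347587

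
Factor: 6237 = 3^4*7^1*11^1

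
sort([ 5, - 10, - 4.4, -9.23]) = [ - 10, - 9.23, - 4.4,5] 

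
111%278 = 111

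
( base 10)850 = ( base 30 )sa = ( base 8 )1522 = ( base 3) 1011111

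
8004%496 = 68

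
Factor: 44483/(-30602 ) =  - 2^( - 1)*11^( - 1 )*13^( -1 )*107^ ( - 1) * 44483^1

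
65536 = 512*128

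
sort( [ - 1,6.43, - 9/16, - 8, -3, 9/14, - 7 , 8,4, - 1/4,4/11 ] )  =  [ - 8, - 7,-3, - 1, - 9/16, - 1/4,4/11,9/14,4,6.43,8]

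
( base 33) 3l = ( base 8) 170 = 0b1111000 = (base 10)120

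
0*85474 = 0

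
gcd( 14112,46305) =441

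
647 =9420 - 8773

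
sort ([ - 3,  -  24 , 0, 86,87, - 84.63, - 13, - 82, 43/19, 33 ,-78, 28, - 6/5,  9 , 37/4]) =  [ -84.63, - 82, - 78, - 24, - 13, - 3, - 6/5,  0, 43/19 , 9,37/4 , 28,33,  86, 87]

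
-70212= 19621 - 89833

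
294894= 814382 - 519488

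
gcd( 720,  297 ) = 9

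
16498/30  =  549+14/15 = 549.93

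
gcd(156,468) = 156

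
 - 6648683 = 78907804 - 85556487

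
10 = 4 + 6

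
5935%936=319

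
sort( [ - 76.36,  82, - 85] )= [-85,-76.36, 82]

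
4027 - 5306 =-1279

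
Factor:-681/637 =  - 3^1*7^( - 2)*13^( - 1)*227^1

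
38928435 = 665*58539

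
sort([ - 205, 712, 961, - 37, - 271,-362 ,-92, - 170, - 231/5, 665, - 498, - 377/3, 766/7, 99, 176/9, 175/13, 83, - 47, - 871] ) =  [-871, - 498,-362, - 271,-205,  -  170 ,- 377/3,  -  92, -47, - 231/5, -37, 175/13,176/9,  83,99, 766/7, 665, 712 , 961 ]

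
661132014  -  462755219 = 198376795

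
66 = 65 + 1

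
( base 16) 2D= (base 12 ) 39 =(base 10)45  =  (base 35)1A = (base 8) 55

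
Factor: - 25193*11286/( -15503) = 284328198/15503 = 2^1*3^3 * 7^1 * 11^1 * 19^1 * 37^(-1) * 59^1*61^1 * 419^ (  -  1) 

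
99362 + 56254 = 155616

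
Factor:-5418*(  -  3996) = 2^3*3^5*7^1*37^1*43^1= 21650328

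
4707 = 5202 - 495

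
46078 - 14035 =32043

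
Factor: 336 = 2^4*3^1*7^1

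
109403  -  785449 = -676046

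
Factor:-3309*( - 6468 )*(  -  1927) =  - 41242833324 = - 2^2 *3^2*7^2*11^1*41^1 *47^1 * 1103^1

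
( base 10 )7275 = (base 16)1c6b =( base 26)ajl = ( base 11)5514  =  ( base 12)4263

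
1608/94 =804/47 =17.11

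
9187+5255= 14442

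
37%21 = 16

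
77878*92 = 7164776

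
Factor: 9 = 3^2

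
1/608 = 1/608  =  0.00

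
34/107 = 34/107 = 0.32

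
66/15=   4 + 2/5 = 4.40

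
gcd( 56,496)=8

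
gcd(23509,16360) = 1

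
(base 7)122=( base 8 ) 101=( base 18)3b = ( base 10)65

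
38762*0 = 0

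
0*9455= 0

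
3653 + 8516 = 12169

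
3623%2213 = 1410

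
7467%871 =499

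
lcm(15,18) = 90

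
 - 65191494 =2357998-67549492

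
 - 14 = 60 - 74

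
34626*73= 2527698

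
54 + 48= 102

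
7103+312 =7415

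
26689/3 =26689/3 = 8896.33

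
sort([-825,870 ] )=[ - 825,870 ]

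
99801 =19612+80189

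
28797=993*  29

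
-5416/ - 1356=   3 + 337/339 = 3.99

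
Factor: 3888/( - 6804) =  - 2^2*7^ (-1 ) = -4/7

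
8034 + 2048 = 10082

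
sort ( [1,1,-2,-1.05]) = [ - 2, - 1.05, 1,1]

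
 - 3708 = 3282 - 6990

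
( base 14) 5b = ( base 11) 74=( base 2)1010001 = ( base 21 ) 3i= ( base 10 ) 81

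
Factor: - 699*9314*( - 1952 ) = 12708468672 = 2^6 * 3^1*61^1*233^1 *4657^1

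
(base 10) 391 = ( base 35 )b6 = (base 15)1b1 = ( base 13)241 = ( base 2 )110000111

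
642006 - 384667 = 257339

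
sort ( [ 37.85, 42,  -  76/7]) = [ - 76/7, 37.85 , 42]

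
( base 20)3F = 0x4b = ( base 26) 2N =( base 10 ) 75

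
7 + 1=8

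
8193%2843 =2507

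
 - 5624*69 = - 388056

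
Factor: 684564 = 2^2*3^1*57047^1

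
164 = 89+75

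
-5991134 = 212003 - 6203137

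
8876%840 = 476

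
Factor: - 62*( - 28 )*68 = 2^5 * 7^1*17^1*31^1 = 118048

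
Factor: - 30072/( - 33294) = 28/31=2^2*7^1*31^(-1)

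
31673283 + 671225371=702898654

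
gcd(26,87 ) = 1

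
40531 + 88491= 129022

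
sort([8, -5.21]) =[ - 5.21,8 ] 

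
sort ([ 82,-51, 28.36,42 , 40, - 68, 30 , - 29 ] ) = [-68, - 51,-29,28.36,30, 40, 42,  82]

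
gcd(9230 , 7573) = 1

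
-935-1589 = -2524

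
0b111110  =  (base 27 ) 28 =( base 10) 62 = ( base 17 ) 3B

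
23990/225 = 106+28/45= 106.62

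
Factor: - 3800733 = -3^1*359^1 * 3529^1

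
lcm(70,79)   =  5530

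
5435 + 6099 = 11534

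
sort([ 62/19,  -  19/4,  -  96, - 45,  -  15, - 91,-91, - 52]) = [-96,-91, - 91, - 52, - 45, - 15,-19/4,62/19]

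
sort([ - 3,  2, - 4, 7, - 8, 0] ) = [ - 8,- 4 , - 3,0, 2, 7 ] 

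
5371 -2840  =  2531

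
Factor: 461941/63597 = 937/129 = 3^( - 1) * 43^( - 1)*937^1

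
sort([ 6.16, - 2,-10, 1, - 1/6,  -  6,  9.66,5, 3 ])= [ - 10  , - 6, - 2, - 1/6, 1,3,5, 6.16, 9.66 ] 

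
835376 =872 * 958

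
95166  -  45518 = 49648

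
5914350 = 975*6066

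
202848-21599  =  181249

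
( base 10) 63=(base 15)43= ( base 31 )21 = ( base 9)70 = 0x3F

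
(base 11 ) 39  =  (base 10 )42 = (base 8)52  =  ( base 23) 1j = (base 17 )28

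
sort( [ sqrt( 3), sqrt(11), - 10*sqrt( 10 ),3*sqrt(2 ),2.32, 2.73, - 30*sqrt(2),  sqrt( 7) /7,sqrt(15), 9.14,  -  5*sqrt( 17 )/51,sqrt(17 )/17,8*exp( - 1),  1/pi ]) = [ - 30*sqrt ( 2), - 10*sqrt(10),  -  5*sqrt(17 )/51,sqrt( 17)/17,1/pi,sqrt(7) /7, sqrt( 3),2.32,2.73,8*exp( - 1 ) , sqrt(11 ), sqrt (15),3*sqrt(2),  9.14]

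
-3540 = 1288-4828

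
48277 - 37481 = 10796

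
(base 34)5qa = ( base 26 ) 9mi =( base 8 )15022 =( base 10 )6674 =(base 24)BE2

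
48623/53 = 48623/53 = 917.42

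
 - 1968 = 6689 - 8657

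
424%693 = 424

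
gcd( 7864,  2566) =2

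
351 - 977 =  - 626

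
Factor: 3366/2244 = 3/2 =2^( - 1 )* 3^1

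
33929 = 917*37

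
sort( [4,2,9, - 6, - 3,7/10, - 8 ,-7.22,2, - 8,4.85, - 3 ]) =[ - 8,- 8 , - 7.22,-6,-3, - 3,7/10, 2,2, 4,4.85 , 9] 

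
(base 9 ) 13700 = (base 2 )10010001100011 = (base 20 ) 135f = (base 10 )9315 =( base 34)81X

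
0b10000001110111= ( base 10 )8311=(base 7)33142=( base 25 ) d7b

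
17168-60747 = - 43579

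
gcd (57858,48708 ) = 6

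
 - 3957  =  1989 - 5946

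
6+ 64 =70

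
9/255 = 3/85 = 0.04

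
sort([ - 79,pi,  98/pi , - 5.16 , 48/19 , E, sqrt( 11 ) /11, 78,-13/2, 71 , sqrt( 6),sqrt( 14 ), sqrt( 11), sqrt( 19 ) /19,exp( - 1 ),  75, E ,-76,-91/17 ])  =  [-79, - 76, - 13/2 , -91/17, - 5.16,sqrt( 19 )/19, sqrt( 11) /11, exp( - 1 ), sqrt(6 ),48/19 , E,E,pi, sqrt(11 ),  sqrt( 14),  98/pi, 71 , 75,  78]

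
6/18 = 1/3 = 0.33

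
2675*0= 0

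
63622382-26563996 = 37058386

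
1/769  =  1/769=0.00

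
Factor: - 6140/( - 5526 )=10/9 = 2^1  *3^( - 2 )* 5^1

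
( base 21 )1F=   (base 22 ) 1e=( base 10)36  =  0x24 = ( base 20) 1g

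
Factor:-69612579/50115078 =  - 2^(-1)*3^( - 1)*13^(-1)*71389^( - 1) * 7734731^1 = -7734731/5568342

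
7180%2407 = 2366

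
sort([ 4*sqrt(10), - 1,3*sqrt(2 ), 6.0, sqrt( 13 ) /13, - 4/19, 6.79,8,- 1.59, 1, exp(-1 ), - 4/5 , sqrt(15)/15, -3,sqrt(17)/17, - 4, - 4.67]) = [ - 4.67, - 4,  -  3 ,- 1.59, - 1,  -  4/5, - 4/19, sqrt ( 17 )/17, sqrt(15 )/15, sqrt( 13 )/13, exp( -1),1,  3  *  sqrt (2), 6.0, 6.79,8, 4*sqrt(10)] 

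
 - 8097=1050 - 9147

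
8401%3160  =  2081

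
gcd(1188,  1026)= 54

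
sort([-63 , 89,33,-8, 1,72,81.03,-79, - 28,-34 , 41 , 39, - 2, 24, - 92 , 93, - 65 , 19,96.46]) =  [ - 92, - 79, - 65, - 63, - 34, - 28, - 8, - 2, 1,19, 24 , 33,39, 41, 72, 81.03, 89,93,  96.46]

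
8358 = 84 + 8274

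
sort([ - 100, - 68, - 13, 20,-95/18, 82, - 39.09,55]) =[ - 100, - 68, - 39.09, - 13, - 95/18,20,55,82 ] 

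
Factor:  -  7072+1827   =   - 5^1*1049^1 = -  5245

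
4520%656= 584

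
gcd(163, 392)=1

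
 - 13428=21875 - 35303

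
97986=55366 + 42620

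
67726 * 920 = 62307920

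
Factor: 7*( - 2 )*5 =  - 70  =  - 2^1*5^1*7^1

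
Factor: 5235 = 3^1*5^1*349^1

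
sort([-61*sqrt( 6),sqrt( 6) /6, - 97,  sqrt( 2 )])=[-61*sqrt ( 6 ), - 97, sqrt(6 ) /6,  sqrt( 2)]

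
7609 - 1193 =6416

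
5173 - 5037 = 136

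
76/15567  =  76/15567 = 0.00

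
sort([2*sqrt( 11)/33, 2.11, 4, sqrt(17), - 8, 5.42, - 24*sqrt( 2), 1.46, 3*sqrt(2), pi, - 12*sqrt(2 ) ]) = [-24*sqrt(2 ),- 12*sqrt ( 2), - 8,  2*sqrt(11) /33, 1.46, 2.11 , pi, 4 , sqrt( 17)  ,  3*sqrt(2), 5.42]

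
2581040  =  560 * 4609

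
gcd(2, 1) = 1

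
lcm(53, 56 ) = 2968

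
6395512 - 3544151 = 2851361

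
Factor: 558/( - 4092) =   -  2^(  -  1)*3^1*11^( -1 ) = - 3/22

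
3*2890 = 8670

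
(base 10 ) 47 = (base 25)1m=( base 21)25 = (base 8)57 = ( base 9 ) 52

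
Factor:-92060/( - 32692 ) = 5^1*11^(  -  1)*743^( - 1)  *  4603^1  =  23015/8173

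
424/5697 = 424/5697= 0.07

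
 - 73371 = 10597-83968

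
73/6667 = 73/6667 = 0.01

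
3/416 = 3/416  =  0.01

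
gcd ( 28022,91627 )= 1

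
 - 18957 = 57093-76050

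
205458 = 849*242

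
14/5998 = 7/2999 = 0.00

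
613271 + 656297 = 1269568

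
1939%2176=1939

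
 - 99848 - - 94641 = -5207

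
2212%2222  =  2212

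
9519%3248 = 3023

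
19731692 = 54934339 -35202647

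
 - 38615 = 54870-93485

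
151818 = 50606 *3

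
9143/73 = 125+18/73=125.25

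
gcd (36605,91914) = 1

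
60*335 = 20100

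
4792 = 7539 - 2747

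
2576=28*92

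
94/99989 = 94/99989= 0.00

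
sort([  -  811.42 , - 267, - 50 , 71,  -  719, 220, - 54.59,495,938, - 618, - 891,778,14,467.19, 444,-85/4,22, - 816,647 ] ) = [ - 891, - 816,  -  811.42,-719,-618, - 267, - 54.59, - 50, - 85/4,14,22,71,220,444,467.19,495,647,778,938 ] 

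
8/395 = 8/395 = 0.02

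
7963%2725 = 2513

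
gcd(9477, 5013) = 9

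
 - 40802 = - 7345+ - 33457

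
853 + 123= 976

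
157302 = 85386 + 71916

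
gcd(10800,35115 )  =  15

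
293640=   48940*6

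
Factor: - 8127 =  - 3^3*7^1 * 43^1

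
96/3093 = 32/1031 = 0.03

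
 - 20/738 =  - 1 + 359/369 = - 0.03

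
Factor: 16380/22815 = 2^2 * 3^( - 1)*7^1*13^(  -  1) = 28/39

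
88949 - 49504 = 39445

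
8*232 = 1856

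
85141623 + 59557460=144699083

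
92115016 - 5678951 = 86436065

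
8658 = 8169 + 489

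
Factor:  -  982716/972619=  - 2^2*3^1*7^1*37^( - 1)*97^( - 1)*271^( - 1 )*11699^1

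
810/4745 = 162/949 = 0.17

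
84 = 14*6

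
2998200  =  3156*950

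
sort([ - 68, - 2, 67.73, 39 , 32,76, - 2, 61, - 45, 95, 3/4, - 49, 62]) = [  -  68, - 49, - 45, - 2,-2,3/4, 32, 39, 61, 62, 67.73, 76,  95 ] 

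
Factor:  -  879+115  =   - 764 = - 2^2*191^1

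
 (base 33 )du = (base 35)D4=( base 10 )459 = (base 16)1CB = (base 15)209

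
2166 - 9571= - 7405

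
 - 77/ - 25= 3  +  2/25  =  3.08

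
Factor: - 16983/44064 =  - 2^ (-5)*3^( - 1 ) * 37^1 = - 37/96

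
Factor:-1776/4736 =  - 2^( - 3)*3^1 =-3/8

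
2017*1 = 2017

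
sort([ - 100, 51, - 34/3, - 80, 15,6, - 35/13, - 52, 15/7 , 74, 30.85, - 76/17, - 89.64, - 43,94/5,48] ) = [ - 100, - 89.64, - 80, - 52 ,  -  43, - 34/3, - 76/17,-35/13,15/7,6,  15,  94/5, 30.85,48,51, 74 ]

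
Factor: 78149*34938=2^1*3^3*17^1*647^1*4597^1  =  2730369762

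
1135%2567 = 1135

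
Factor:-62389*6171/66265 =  - 3^1*5^ ( - 1 )*11^2*17^1*29^( - 1)*89^1*457^( - 1)*701^1 = - 385002519/66265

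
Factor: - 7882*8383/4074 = -3^( - 1)*83^1*97^( - 1)*101^1*563^1=- 4719629/291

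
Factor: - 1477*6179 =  - 9126383 = - 7^1*37^1*167^1 * 211^1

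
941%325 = 291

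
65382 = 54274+11108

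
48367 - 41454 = 6913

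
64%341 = 64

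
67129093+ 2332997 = 69462090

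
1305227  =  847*1541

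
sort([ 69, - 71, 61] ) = [ - 71,61,69 ] 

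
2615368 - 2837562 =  - 222194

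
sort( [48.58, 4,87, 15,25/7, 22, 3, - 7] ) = [-7, 3, 25/7, 4,15,  22,48.58, 87 ]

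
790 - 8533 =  - 7743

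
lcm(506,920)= 10120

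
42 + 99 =141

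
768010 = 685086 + 82924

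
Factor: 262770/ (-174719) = -2^1*3^1*5^1*19^1* 379^(-1 ) = - 570/379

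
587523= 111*5293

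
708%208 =84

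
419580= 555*756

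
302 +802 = 1104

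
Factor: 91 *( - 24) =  - 2^3*3^1*7^1*13^1=-  2184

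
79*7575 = 598425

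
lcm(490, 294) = 1470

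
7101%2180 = 561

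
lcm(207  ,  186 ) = 12834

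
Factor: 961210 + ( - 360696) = 600514= 2^1 * 19^1*15803^1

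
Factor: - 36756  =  - 2^2*3^2*1021^1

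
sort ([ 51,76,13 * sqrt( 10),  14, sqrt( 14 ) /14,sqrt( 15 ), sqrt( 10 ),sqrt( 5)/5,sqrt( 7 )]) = [ sqrt ( 14 ) /14 , sqrt (5) /5, sqrt( 7 ),sqrt( 10 ), sqrt(15 ),  14,13*sqrt (10 ),  51,76] 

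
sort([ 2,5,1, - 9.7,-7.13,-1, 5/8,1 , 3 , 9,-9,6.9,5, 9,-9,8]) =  [ - 9.7, - 9, - 9,-7.13,  -  1, 5/8,1 , 1,  2,  3,5,5,6.9 , 8,  9, 9]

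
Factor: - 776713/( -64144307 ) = 7^1 * 17^1* 61^1*107^1*1531^( - 1)*41897^(- 1)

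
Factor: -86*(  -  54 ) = 2^2*3^3*43^1=4644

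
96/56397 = 32/18799  =  0.00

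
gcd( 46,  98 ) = 2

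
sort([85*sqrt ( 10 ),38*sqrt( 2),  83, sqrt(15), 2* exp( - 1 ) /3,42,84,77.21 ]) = [2 * exp ( - 1 ) /3, sqrt( 15 ),  42, 38  *sqrt( 2), 77.21, 83,84,85*sqrt( 10) ] 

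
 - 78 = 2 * ( -39 ) 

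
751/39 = 19+10/39 = 19.26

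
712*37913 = 26994056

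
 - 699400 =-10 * 69940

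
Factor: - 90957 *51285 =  - 4664729745  =  - 3^2*5^1 *13^1*263^1*30319^1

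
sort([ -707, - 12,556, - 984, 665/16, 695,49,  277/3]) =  [ - 984, - 707, - 12, 665/16, 49,277/3,556,695 ]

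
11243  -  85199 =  - 73956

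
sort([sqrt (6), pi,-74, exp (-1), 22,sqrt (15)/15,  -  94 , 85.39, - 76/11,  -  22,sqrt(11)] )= [  -  94,-74, - 22, - 76/11, sqrt (15) /15, exp( - 1), sqrt( 6), pi, sqrt( 11 ), 22,85.39] 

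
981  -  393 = 588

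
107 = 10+97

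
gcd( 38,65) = 1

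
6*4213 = 25278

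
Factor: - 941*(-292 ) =2^2*73^1 * 941^1  =  274772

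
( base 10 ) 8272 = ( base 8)20120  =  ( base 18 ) 179A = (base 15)26B7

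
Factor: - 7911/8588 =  - 2^( - 2 )*3^3*19^ (-1 )*  113^( - 1 )*293^1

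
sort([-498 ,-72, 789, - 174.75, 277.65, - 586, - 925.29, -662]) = [  -  925.29,-662,-586 , - 498, - 174.75,-72, 277.65,  789 ] 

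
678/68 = 9+33/34 = 9.97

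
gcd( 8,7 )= 1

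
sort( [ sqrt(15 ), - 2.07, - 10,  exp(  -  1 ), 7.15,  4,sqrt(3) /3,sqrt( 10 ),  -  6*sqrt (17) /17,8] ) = [ - 10 , - 2.07, - 6*sqrt( 17 ) /17,  exp( - 1 ),sqrt( 3)/3,sqrt( 10 ),  sqrt( 15),  4, 7.15,8]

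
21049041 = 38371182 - 17322141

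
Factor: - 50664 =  - 2^3*3^1*2111^1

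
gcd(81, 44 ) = 1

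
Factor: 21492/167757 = 36/281 = 2^2*3^2*281^( - 1 ) 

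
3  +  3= 6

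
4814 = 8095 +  - 3281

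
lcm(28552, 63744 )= 2740992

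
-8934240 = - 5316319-3617921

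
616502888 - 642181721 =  -25678833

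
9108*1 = 9108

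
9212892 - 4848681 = 4364211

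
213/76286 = 213/76286=0.00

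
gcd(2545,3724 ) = 1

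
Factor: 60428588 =2^2 * 11^1*19^1*41^2*43^1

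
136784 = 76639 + 60145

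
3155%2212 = 943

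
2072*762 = 1578864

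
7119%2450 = 2219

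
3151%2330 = 821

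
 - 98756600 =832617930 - 931374530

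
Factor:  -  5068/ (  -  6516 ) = 3^(-2)*7^1 = 7/9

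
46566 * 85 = 3958110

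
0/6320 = 0 = 0.00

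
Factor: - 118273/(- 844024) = 2^( - 3)* 105503^(- 1) * 118273^1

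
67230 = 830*81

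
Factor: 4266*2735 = 11667510 = 2^1*3^3*5^1 * 79^1 * 547^1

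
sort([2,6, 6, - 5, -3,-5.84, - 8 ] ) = [ - 8 , - 5.84, - 5, - 3, 2, 6, 6 ]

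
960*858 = 823680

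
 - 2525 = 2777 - 5302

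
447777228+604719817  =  1052497045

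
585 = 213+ 372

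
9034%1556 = 1254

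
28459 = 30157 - 1698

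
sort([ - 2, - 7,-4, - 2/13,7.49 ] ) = [ - 7, - 4, -2,- 2/13, 7.49 ]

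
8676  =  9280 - 604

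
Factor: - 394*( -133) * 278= 14567756 =2^2 *7^1*19^1*139^1 * 197^1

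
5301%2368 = 565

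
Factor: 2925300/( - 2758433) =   -  2^2* 3^1* 5^2*7^2*199^1*1019^(-1 )*2707^ ( - 1) 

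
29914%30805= 29914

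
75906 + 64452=140358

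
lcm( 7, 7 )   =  7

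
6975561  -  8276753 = -1301192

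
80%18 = 8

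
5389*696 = 3750744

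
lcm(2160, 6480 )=6480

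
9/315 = 1/35= 0.03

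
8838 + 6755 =15593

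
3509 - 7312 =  - 3803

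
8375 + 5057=13432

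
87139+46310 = 133449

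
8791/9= 8791/9 = 976.78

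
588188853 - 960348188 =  - 372159335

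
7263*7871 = 57167073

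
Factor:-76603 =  -76603^1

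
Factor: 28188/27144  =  2^( - 1)* 3^3*13^( - 1)=27/26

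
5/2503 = 5/2503  =  0.00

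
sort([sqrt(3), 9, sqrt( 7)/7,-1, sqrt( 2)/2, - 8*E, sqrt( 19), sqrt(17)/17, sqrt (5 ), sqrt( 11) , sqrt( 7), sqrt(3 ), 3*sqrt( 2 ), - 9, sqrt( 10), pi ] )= [-8*E, - 9,-1, sqrt( 17 ) /17, sqrt(7)/7,sqrt(2 )/2,sqrt( 3 ), sqrt( 3), sqrt( 5) , sqrt(7), pi, sqrt ( 10),sqrt( 11 ), 3*sqrt( 2),sqrt( 19 ), 9] 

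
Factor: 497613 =3^1 * 37^1*4483^1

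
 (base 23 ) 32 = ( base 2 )1000111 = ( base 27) 2H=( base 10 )71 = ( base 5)241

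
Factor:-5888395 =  - 5^1*47^1 * 25057^1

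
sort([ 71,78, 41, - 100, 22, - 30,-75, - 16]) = [ - 100, - 75,-30, - 16, 22, 41,71, 78]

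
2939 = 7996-5057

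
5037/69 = 73 = 73.00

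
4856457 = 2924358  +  1932099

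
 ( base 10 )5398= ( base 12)315a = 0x1516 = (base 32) 58M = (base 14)1D78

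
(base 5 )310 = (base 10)80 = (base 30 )2k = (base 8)120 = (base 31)2i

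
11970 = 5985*2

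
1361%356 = 293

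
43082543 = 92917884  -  49835341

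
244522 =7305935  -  7061413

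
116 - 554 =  - 438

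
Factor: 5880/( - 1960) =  - 3= - 3^1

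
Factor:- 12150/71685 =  - 10/59 = - 2^1 *5^1*59^(-1)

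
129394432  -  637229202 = -507834770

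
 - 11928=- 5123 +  - 6805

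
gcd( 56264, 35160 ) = 8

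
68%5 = 3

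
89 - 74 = 15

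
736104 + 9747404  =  10483508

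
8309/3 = 8309/3 = 2769.67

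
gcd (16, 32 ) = 16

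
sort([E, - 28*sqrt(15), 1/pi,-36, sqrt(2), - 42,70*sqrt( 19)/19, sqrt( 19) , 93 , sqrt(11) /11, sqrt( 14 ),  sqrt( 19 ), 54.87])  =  [ - 28*sqrt( 15), - 42, - 36,sqrt(  11 )/11, 1/pi, sqrt(2), E, sqrt (14 ),  sqrt(19 ), sqrt(19 ), 70*sqrt( 19 )/19,54.87, 93]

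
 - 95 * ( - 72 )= 6840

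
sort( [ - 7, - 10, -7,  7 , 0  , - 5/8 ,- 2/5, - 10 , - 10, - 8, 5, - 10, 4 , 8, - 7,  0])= [  -  10, - 10 ,-10, - 10, - 8, - 7,-7, - 7,  -  5/8, - 2/5, 0, 0 , 4,5,7  ,  8] 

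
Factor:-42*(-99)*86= 357588  =  2^2*3^3*7^1*11^1*43^1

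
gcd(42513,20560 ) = 1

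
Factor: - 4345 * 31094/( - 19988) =67551715/9994 = 2^(-1)*5^1*7^1*11^1 * 19^(- 1)*79^1*263^ ( - 1)*2221^1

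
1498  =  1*1498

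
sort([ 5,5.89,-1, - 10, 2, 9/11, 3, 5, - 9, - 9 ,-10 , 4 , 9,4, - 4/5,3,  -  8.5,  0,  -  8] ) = [ - 10,-10, - 9, - 9 ,-8.5, - 8,-1,  -  4/5,0,  9/11,2, 3, 3,4, 4,5 , 5,  5.89, 9 ] 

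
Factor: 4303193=17^1*  269^1 * 941^1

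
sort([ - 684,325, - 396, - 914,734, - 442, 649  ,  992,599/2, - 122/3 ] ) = [ - 914, - 684,-442, - 396,-122/3, 599/2, 325, 649, 734, 992] 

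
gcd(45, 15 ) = 15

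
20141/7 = 20141/7 = 2877.29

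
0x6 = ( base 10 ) 6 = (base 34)6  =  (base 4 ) 12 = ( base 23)6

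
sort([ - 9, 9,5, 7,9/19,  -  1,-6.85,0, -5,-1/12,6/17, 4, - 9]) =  [ -9, - 9,- 6.85,-5, -1, - 1/12,0, 6/17,9/19,4, 5, 7,  9]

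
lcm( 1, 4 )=4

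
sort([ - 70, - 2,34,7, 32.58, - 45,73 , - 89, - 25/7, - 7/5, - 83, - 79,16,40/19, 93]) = [-89,  -  83, - 79, - 70, - 45, - 25/7, - 2, - 7/5,40/19, 7,16,32.58, 34, 73,93 ] 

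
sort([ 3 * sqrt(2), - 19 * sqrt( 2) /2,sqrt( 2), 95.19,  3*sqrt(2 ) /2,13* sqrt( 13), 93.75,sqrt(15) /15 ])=[ - 19*sqrt(2 ) /2 , sqrt( 15 ) /15,sqrt( 2),3*sqrt (2 ) /2,3*sqrt(2 ),13* sqrt( 13),  93.75, 95.19] 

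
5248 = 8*656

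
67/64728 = 67/64728 = 0.00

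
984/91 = 984/91  =  10.81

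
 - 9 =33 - 42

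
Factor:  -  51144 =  - 2^3*3^1 * 2131^1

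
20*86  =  1720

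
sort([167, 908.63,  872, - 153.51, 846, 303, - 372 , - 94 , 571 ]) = [ - 372,-153.51, - 94 , 167, 303,571, 846, 872, 908.63 ] 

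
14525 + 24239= 38764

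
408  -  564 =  - 156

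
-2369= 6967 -9336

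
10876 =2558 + 8318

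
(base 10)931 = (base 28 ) 157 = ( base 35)QL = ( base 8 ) 1643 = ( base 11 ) 777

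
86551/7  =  86551/7 = 12364.43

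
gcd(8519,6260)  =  1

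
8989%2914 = 247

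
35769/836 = 42+ 657/836 = 42.79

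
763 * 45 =34335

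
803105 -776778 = 26327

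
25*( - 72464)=-1811600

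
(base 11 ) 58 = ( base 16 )3F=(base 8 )77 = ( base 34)1t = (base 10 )63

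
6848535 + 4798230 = 11646765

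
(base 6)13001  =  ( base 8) 3631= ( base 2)11110011001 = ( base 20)4H5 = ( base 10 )1945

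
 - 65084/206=-316 + 6/103 = - 315.94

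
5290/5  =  1058= 1058.00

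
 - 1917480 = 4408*( - 435) 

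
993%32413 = 993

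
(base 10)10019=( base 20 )150j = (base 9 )14662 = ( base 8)23443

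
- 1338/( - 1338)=1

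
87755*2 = 175510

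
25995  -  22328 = 3667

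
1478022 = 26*56847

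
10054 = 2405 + 7649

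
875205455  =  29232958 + 845972497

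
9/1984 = 9/1984 = 0.00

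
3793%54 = 13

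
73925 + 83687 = 157612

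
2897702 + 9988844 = 12886546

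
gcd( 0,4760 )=4760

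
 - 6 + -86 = - 92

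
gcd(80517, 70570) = 1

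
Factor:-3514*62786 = - 2^2 * 7^1 * 251^1*31393^1 = - 220630004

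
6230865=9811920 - 3581055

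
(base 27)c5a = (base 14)3353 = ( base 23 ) GIF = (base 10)8893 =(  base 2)10001010111101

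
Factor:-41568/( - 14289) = 32/11 = 2^5*11^( - 1 )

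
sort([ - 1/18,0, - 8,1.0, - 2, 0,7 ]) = [ - 8, - 2, - 1/18,0, 0,1.0,7 ] 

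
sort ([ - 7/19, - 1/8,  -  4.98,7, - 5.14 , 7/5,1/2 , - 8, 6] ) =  [ - 8, - 5.14, -4.98, - 7/19, - 1/8,  1/2, 7/5, 6, 7]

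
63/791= 9/113 = 0.08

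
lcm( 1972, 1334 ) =45356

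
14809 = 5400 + 9409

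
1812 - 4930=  - 3118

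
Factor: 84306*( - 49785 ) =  - 4197174210  =  - 2^1 * 3^2*5^1*3319^1 * 14051^1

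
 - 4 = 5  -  9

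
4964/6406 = 2482/3203 = 0.77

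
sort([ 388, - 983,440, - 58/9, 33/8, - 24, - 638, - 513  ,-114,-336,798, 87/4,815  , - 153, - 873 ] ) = [  -  983, - 873, - 638, - 513, - 336, - 153, - 114, - 24,-58/9,33/8, 87/4 , 388, 440, 798, 815 ] 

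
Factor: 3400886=2^1*19^1*31^1*2887^1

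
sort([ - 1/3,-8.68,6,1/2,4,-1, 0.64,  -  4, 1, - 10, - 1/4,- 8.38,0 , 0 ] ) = [ - 10, - 8.68, - 8.38,- 4, - 1, - 1/3, - 1/4,0, 0,1/2,0.64,1, 4, 6]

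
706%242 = 222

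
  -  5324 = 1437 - 6761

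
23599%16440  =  7159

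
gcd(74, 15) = 1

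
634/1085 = 634/1085 = 0.58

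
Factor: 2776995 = 3^2 * 5^1*13^1* 47^1*101^1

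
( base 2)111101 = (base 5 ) 221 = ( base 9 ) 67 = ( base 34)1R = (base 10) 61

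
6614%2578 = 1458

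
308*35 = 10780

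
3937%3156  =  781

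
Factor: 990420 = 2^2*3^1* 5^1*17^1 * 971^1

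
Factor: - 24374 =- 2^1*7^1*1741^1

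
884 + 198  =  1082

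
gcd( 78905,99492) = 1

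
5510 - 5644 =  - 134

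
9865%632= 385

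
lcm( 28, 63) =252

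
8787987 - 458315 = 8329672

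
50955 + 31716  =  82671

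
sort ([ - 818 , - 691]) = [  -  818, - 691]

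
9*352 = 3168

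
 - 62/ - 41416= 1/668 = 0.00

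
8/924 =2/231 = 0.01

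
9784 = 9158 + 626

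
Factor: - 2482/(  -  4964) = 2^( - 1) = 1/2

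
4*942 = 3768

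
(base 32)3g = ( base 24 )4G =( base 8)160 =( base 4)1300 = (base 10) 112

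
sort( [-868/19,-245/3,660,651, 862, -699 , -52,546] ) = [-699,-245/3,-52, - 868/19, 546,651,660,862] 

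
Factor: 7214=2^1 * 3607^1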